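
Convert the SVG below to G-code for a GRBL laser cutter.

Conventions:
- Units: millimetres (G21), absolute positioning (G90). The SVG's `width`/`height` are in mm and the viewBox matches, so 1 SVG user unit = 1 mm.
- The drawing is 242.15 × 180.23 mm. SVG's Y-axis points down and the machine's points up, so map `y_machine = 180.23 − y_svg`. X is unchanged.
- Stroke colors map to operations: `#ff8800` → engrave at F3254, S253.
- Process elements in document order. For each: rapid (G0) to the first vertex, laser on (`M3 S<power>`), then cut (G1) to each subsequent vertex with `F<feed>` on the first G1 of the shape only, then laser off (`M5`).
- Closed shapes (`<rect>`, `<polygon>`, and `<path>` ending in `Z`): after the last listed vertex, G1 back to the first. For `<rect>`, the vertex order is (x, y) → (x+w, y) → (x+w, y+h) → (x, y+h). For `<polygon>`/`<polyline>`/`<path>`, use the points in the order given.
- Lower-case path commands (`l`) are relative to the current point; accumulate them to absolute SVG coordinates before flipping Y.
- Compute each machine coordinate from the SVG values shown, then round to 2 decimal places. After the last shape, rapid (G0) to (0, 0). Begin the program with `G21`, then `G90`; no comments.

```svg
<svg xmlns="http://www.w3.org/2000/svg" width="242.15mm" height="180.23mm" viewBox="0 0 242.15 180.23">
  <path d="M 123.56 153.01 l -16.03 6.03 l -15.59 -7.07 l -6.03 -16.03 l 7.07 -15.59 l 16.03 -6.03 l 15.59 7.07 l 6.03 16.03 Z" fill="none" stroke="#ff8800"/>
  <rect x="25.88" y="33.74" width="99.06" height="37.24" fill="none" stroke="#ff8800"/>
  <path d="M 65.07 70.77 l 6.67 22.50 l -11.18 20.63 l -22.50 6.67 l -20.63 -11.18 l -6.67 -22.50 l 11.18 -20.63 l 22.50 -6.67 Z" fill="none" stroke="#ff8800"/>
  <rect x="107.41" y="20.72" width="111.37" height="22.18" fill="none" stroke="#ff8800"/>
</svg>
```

G21
G90
G0 X123.56 Y27.22
M3 S253
G1 X107.53 Y21.19 F3254
G1 X91.94 Y28.26
G1 X85.91 Y44.29
G1 X92.98 Y59.88
G1 X109.01 Y65.91
G1 X124.60 Y58.84
G1 X130.63 Y42.81
G1 X123.56 Y27.22
M5
G0 X25.88 Y146.49
M3 S253
G1 X124.94 Y146.49 F3254
G1 X124.94 Y109.25
G1 X25.88 Y109.25
G1 X25.88 Y146.49
M5
G0 X65.07 Y109.46
M3 S253
G1 X71.74 Y86.96 F3254
G1 X60.56 Y66.33
G1 X38.06 Y59.66
G1 X17.43 Y70.84
G1 X10.76 Y93.34
G1 X21.94 Y113.97
G1 X44.44 Y120.64
G1 X65.07 Y109.46
M5
G0 X107.41 Y159.51
M3 S253
G1 X218.78 Y159.51 F3254
G1 X218.78 Y137.33
G1 X107.41 Y137.33
G1 X107.41 Y159.51
M5
G0 X0.00 Y0.00

1 u = 1 mm; y_m = 180.23 − y.

[1] `<path>` regular polygon, #ff8800→engrave S253 F3254: (123.56,27.22) → (107.53,21.19) → (91.94,28.26) → (85.91,44.29) → (92.98,59.88) → (109.01,65.91) → (124.60,58.84) → (130.63,42.81) → (123.56,27.22) (closed)

[2] `<rect>` rectangle, #ff8800→engrave S253 F3254: (25.88,146.49) → (124.94,146.49) → (124.94,109.25) → (25.88,109.25) → (25.88,146.49) (closed)

[3] `<path>` regular polygon, #ff8800→engrave S253 F3254: (65.07,109.46) → (71.74,86.96) → (60.56,66.33) → (38.06,59.66) → (17.43,70.84) → (10.76,93.34) → (21.94,113.97) → (44.44,120.64) → (65.07,109.46) (closed)

[4] `<rect>` rectangle, #ff8800→engrave S253 F3254: (107.41,159.51) → (218.78,159.51) → (218.78,137.33) → (107.41,137.33) → (107.41,159.51) (closed)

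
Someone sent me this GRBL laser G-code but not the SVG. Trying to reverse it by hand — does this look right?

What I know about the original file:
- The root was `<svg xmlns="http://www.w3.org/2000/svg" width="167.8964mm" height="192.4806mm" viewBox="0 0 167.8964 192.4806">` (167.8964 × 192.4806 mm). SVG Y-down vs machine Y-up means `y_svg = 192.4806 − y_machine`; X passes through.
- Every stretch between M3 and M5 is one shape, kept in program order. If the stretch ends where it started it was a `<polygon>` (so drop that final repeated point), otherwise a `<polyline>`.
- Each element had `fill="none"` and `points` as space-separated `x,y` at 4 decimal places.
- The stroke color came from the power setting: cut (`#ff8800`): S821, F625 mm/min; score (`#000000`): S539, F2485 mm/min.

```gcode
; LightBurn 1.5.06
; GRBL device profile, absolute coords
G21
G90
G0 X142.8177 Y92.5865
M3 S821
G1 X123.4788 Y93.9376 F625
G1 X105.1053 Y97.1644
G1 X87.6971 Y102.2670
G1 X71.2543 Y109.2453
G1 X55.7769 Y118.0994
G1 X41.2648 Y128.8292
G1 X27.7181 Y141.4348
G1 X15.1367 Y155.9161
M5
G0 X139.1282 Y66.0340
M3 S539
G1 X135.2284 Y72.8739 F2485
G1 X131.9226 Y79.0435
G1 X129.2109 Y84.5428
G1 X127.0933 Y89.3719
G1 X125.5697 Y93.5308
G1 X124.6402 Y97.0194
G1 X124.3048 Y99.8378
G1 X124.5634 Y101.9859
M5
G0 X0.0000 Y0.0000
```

y_svg = 192.4806 − y_m.

[1] S821→`#ff8800` (cut); open run; points: 142.8177,99.8941 123.4788,98.5430 105.1053,95.3162 87.6971,90.2136 71.2543,83.2353 55.7769,74.3812 41.2648,63.6514 27.7181,51.0458 15.1367,36.5645

[2] S539→`#000000` (score); open run; points: 139.1282,126.4466 135.2284,119.6067 131.9226,113.4371 129.2109,107.9378 127.0933,103.1087 125.5697,98.9498 124.6402,95.4612 124.3048,92.6428 124.5634,90.4947

<svg xmlns="http://www.w3.org/2000/svg" width="167.8964mm" height="192.4806mm" viewBox="0 0 167.8964 192.4806">
  <polyline points="142.8177,99.8941 123.4788,98.5430 105.1053,95.3162 87.6971,90.2136 71.2543,83.2353 55.7769,74.3812 41.2648,63.6514 27.7181,51.0458 15.1367,36.5645" fill="none" stroke="#ff8800"/>
  <polyline points="139.1282,126.4466 135.2284,119.6067 131.9226,113.4371 129.2109,107.9378 127.0933,103.1087 125.5697,98.9498 124.6402,95.4612 124.3048,92.6428 124.5634,90.4947" fill="none" stroke="#000000"/>
</svg>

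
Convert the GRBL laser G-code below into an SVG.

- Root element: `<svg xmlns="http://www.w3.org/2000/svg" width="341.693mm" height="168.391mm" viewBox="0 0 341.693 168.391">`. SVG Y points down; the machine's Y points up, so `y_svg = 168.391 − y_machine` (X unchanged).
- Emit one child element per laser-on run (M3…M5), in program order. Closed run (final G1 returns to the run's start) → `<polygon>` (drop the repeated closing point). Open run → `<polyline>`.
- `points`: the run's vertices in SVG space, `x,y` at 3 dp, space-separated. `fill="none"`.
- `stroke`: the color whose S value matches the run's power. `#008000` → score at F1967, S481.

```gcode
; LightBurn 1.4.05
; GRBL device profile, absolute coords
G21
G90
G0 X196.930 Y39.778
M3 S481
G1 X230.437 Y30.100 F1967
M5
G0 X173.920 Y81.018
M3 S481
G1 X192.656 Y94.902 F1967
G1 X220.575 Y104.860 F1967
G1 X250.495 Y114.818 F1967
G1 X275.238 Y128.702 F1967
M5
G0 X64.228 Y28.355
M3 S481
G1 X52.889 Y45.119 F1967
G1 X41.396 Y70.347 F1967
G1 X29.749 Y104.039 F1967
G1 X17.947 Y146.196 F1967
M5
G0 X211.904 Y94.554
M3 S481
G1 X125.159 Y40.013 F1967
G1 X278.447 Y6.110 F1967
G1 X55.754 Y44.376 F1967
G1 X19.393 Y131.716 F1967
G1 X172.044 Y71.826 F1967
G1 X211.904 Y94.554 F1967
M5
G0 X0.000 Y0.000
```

Each laser-on run becomes one SVG element. Flip Y back into SVG space with y_svg = 168.391 − y_machine. Every run uses S481, so all elements get stroke `#008000` (score).

Run 1: The run is open, so emit a `<polyline>` with points (Y-flipped): 196.930,128.613 230.437,138.291.

Run 2: The run is open, so emit a `<polyline>` with points (Y-flipped): 173.920,87.373 192.656,73.489 220.575,63.531 250.495,53.573 275.238,39.689.

Run 3: The run is open, so emit a `<polyline>` with points (Y-flipped): 64.228,140.036 52.889,123.272 41.396,98.044 29.749,64.352 17.947,22.195.

Run 4: The run returns to its start, so emit a `<polygon>` with points (Y-flipped): 211.904,73.837 125.159,128.378 278.447,162.281 55.754,124.015 19.393,36.675 172.044,96.565.

<svg xmlns="http://www.w3.org/2000/svg" width="341.693mm" height="168.391mm" viewBox="0 0 341.693 168.391">
  <polyline points="196.930,128.613 230.437,138.291" fill="none" stroke="#008000"/>
  <polyline points="173.920,87.373 192.656,73.489 220.575,63.531 250.495,53.573 275.238,39.689" fill="none" stroke="#008000"/>
  <polyline points="64.228,140.036 52.889,123.272 41.396,98.044 29.749,64.352 17.947,22.195" fill="none" stroke="#008000"/>
  <polygon points="211.904,73.837 125.159,128.378 278.447,162.281 55.754,124.015 19.393,36.675 172.044,96.565" fill="none" stroke="#008000"/>
</svg>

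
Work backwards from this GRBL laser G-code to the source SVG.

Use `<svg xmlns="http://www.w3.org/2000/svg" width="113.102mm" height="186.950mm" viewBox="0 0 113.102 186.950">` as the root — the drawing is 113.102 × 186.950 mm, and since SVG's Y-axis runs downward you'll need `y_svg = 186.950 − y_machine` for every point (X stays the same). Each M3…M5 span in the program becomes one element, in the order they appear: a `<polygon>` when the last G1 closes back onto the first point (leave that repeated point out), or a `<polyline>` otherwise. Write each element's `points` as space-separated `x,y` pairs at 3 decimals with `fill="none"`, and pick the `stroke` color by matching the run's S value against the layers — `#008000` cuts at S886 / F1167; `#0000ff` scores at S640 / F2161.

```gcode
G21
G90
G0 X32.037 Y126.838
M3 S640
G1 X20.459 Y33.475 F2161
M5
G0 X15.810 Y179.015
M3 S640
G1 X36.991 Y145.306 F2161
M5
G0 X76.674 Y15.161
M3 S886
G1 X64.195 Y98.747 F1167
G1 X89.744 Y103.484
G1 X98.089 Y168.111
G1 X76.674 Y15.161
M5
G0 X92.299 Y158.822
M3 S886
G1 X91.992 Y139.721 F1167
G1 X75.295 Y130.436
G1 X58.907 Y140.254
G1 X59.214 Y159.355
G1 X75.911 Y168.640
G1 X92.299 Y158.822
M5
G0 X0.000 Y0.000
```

y_svg = 186.950 − y_m.

[1] S640→`#0000ff` (score); open run; points: 32.037,60.112 20.459,153.475

[2] S640→`#0000ff` (score); open run; points: 15.810,7.935 36.991,41.644

[3] S886→`#008000` (cut); closed run; points: 76.674,171.789 64.195,88.203 89.744,83.466 98.089,18.839

[4] S886→`#008000` (cut); closed run; points: 92.299,28.128 91.992,47.229 75.295,56.514 58.907,46.696 59.214,27.595 75.911,18.310

<svg xmlns="http://www.w3.org/2000/svg" width="113.102mm" height="186.950mm" viewBox="0 0 113.102 186.950">
  <polyline points="32.037,60.112 20.459,153.475" fill="none" stroke="#0000ff"/>
  <polyline points="15.810,7.935 36.991,41.644" fill="none" stroke="#0000ff"/>
  <polygon points="76.674,171.789 64.195,88.203 89.744,83.466 98.089,18.839" fill="none" stroke="#008000"/>
  <polygon points="92.299,28.128 91.992,47.229 75.295,56.514 58.907,46.696 59.214,27.595 75.911,18.310" fill="none" stroke="#008000"/>
</svg>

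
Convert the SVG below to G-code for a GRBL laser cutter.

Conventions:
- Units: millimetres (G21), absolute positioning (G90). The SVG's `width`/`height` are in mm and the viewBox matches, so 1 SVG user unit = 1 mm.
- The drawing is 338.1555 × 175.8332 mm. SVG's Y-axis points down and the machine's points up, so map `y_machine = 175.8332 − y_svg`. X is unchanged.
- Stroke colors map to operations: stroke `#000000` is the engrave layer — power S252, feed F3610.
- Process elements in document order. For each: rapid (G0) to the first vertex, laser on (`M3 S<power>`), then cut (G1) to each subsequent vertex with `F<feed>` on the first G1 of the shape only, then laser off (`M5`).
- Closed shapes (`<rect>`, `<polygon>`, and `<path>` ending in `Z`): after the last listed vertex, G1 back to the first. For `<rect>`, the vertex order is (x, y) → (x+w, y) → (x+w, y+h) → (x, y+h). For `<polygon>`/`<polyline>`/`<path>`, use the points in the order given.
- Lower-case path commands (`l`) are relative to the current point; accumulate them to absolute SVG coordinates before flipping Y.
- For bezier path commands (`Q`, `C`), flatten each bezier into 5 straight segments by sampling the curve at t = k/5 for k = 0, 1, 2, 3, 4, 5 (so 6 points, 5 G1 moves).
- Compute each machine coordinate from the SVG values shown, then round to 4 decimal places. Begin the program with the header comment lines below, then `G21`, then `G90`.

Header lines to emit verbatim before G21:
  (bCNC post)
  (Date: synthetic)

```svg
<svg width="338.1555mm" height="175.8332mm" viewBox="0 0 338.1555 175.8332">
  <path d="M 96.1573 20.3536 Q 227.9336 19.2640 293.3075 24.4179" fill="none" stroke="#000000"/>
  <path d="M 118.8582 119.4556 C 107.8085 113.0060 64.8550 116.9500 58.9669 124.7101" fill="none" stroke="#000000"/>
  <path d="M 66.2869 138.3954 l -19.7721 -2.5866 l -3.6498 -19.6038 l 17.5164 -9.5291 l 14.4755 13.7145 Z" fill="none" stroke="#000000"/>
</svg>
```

1 u = 1 mm; y_m = 175.8332 − y.

[1] `<path>` quadratic bezier, #000000→engrave S252 F3610: (96.1573,155.4796) → (146.2117,155.6657) → (190.9540,155.3523) → (230.3840,154.5395) → (264.5018,153.2271) → (293.3075,151.4153)

[2] `<path>` cubic bezier, #000000→engrave S252 F3610: (118.8582,56.3776) → (108.9517,59.0527) → (94.6988,59.5492) → (79.4100,58.1825) → (66.3959,55.2686) → (58.9669,51.1231)

[3] `<path>` regular polygon, #000000→engrave S252 F3610: (66.2869,37.4378) → (46.5148,40.0244) → (42.8650,59.6282) → (60.3814,69.1573) → (74.8569,55.4428) → (66.2869,37.4378) (closed)

(bCNC post)
(Date: synthetic)
G21
G90
G0 X96.1573 Y155.4796
M3 S252
G1 X146.2117 Y155.6657 F3610
G1 X190.9540 Y155.3523
G1 X230.3840 Y154.5395
G1 X264.5018 Y153.2271
G1 X293.3075 Y151.4153
M5
G0 X118.8582 Y56.3776
M3 S252
G1 X108.9517 Y59.0527 F3610
G1 X94.6988 Y59.5492
G1 X79.4100 Y58.1825
G1 X66.3959 Y55.2686
G1 X58.9669 Y51.1231
M5
G0 X66.2869 Y37.4378
M3 S252
G1 X46.5148 Y40.0244 F3610
G1 X42.8650 Y59.6282
G1 X60.3814 Y69.1573
G1 X74.8569 Y55.4428
G1 X66.2869 Y37.4378
M5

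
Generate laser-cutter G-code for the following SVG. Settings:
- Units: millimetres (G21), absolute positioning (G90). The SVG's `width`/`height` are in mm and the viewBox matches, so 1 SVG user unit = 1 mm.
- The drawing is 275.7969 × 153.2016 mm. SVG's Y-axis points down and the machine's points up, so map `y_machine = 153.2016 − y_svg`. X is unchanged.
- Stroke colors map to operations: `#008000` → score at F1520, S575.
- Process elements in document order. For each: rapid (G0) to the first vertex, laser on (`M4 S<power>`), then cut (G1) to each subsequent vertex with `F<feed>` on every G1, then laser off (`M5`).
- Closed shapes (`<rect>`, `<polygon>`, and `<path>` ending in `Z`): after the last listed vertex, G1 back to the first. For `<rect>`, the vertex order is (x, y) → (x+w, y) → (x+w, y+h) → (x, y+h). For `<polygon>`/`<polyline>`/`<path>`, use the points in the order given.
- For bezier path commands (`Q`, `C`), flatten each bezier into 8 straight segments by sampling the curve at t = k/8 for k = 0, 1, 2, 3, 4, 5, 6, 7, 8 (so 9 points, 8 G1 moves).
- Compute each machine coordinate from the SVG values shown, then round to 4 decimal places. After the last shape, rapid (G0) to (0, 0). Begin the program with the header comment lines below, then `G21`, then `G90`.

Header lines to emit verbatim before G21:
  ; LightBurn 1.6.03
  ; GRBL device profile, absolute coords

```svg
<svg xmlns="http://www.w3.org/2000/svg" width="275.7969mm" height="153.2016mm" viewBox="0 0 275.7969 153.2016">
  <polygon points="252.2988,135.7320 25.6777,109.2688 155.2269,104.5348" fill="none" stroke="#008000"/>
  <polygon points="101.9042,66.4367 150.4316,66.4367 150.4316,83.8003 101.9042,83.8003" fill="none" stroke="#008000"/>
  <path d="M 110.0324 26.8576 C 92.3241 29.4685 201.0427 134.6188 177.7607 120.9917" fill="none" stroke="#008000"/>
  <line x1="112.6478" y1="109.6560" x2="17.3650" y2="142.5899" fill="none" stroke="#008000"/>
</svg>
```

; LightBurn 1.6.03
; GRBL device profile, absolute coords
G21
G90
G0 X252.2988 Y17.4696
M4 S575
G1 X25.6777 Y43.9328 F1520
G1 X155.2269 Y48.6668 F1520
G1 X252.2988 Y17.4696 F1520
M5
G0 X101.9042 Y86.7649
M4 S575
G1 X150.4316 Y86.7649 F1520
G1 X150.4316 Y69.4013 F1520
G1 X101.9042 Y69.4013 F1520
G1 X101.9042 Y86.7649 F1520
M5
G0 X110.0324 Y126.3440
M4 S575
G1 X108.8133 Y120.9906 F1520
G1 X116.4183 Y108.6178 F1520
G1 X129.8189 Y91.8189 F1520
G1 X145.9867 Y73.1877 F1520
G1 X161.8932 Y55.3176 F1520
G1 X174.5100 Y40.8023 F1520
G1 X180.8087 Y32.2352 F1520
G1 X177.7607 Y32.2099 F1520
M5
G0 X112.6478 Y43.5456
M4 S575
G1 X17.3650 Y10.6117 F1520
M5
G0 X0.0000 Y0.0000

Since the viewBox matches the mm dimensions, user units are millimetres directly. The only transform is the Y-flip y_m = 153.2016 − y_svg.

Shape 1 is a closed polygon drawn with `<polygon>`. Its stroke #008000 means score at S575, F1520. After flipping Y the toolpath is (252.2988,17.4696) → (25.6777,43.9328) → (155.2269,48.6668) → (252.2988,17.4696), returning to the start.

Shape 2 is a rectangle drawn with `<polygon>`. Its stroke #008000 means score at S575, F1520. After flipping Y the toolpath is (101.9042,86.7649) → (150.4316,86.7649) → (150.4316,69.4013) → (101.9042,69.4013) → (101.9042,86.7649), returning to the start.

Shape 3 is a cubic bezier drawn with `<path>`. Its stroke #008000 means score at S575, F1520. After flipping Y the toolpath is (110.0324,126.3440) → (108.8133,120.9906) → (116.4183,108.6178) → (129.8189,91.8189) → (145.9867,73.1877) → (161.8932,55.3176) → (174.5100,40.8023) → (180.8087,32.2352) → (177.7607,32.2099).

Shape 4 is a line segment drawn with `<line>`. Its stroke #008000 means score at S575, F1520. After flipping Y the toolpath is (112.6478,43.5456) → (17.3650,10.6117).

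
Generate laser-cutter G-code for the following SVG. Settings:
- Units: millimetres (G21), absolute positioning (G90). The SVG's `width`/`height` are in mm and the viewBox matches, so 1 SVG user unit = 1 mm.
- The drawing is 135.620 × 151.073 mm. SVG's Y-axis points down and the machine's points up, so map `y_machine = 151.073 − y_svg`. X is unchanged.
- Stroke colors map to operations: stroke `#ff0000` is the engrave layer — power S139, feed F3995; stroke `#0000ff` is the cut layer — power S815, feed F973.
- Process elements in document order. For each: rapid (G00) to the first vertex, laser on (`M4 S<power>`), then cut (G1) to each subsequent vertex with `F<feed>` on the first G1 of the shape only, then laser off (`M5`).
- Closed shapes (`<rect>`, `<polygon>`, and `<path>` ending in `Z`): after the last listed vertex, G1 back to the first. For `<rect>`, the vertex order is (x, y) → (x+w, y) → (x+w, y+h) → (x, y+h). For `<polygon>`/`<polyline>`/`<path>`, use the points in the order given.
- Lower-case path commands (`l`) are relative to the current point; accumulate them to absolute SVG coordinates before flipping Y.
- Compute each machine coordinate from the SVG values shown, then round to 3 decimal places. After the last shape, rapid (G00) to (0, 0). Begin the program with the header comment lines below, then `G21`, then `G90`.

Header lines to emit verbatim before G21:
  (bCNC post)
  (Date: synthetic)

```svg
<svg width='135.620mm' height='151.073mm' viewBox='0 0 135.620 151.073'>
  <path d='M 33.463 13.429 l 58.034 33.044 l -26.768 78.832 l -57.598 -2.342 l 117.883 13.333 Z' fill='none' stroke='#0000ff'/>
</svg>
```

(bCNC post)
(Date: synthetic)
G21
G90
G00 X33.463 Y137.644
M4 S815
G1 X91.497 Y104.600 F973
G1 X64.729 Y25.768
G1 X7.131 Y28.110
G1 X125.014 Y14.777
G1 X33.463 Y137.644
M5
G00 X0.000 Y0.000

viewBox `0 0 135.620 151.073` with mm width/height → 1 unit = 1 mm. Flip: y_m = 151.073 − y_svg.

**Shape 1** — `<path>` closed polygon, stroke `#0000ff` → cut (S815, F973). Machine vertices: (33.463,137.644) → (91.497,104.600) → (64.729,25.768) → (7.131,28.110) → (125.014,14.777) → (33.463,137.644). Closed: final G1 returns to the first vertex.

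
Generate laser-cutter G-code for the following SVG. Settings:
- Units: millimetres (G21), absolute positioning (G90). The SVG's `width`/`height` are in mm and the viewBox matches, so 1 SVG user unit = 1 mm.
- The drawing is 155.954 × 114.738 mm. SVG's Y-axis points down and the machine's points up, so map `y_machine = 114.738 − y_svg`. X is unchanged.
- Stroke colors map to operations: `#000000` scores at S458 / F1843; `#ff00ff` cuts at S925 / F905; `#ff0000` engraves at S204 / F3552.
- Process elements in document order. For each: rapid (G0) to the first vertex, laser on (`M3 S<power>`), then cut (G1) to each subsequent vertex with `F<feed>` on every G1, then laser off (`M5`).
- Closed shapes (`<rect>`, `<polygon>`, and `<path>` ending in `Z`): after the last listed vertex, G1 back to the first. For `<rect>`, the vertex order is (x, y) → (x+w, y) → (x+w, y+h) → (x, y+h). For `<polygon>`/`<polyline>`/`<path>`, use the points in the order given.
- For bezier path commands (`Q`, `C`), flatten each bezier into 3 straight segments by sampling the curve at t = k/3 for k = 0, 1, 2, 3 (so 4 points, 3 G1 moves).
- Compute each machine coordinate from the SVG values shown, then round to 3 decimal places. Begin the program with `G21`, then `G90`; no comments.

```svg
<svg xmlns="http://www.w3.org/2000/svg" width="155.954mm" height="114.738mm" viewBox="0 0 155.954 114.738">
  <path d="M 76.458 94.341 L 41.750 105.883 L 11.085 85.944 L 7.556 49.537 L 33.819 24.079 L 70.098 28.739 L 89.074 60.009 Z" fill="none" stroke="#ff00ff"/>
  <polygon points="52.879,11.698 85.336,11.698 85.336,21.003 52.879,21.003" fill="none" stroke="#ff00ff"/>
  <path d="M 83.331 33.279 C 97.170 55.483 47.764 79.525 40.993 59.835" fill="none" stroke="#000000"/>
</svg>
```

viewBox `0 0 155.954 114.738` with mm width/height → 1 unit = 1 mm. Flip: y_m = 114.738 − y_svg.

**Shape 1** — `<path>` regular polygon, stroke `#ff00ff` → cut (S925, F905). Machine vertices: (76.458,20.397) → (41.750,8.855) → (11.085,28.794) → (7.556,65.201) → (33.819,90.659) → (70.098,85.999) → (89.074,54.729) → (76.458,20.397). Closed: final G1 returns to the first vertex.

**Shape 2** — `<polygon>` rectangle, stroke `#ff00ff` → cut (S925, F905). Machine vertices: (52.879,103.040) → (85.336,103.040) → (85.336,93.735) → (52.879,93.735) → (52.879,103.040). Closed: final G1 returns to the first vertex.

**Shape 3** — `<path>` cubic bezier, stroke `#000000` → score (S458, F1843). Control points (SVG): P0=(83.331,33.279), P1=(97.170,55.483), P2=(47.764,79.525), P3=(40.993,59.835); sampled at t=k/3. Machine vertices: (83.331,81.459) → (80.010,60.330) → (58.054,48.103) → (40.993,54.903). Open path.

G21
G90
G0 X76.458 Y20.397
M3 S925
G1 X41.750 Y8.855 F905
G1 X11.085 Y28.794 F905
G1 X7.556 Y65.201 F905
G1 X33.819 Y90.659 F905
G1 X70.098 Y85.999 F905
G1 X89.074 Y54.729 F905
G1 X76.458 Y20.397 F905
M5
G0 X52.879 Y103.040
M3 S925
G1 X85.336 Y103.040 F905
G1 X85.336 Y93.735 F905
G1 X52.879 Y93.735 F905
G1 X52.879 Y103.040 F905
M5
G0 X83.331 Y81.459
M3 S458
G1 X80.010 Y60.330 F1843
G1 X58.054 Y48.103 F1843
G1 X40.993 Y54.903 F1843
M5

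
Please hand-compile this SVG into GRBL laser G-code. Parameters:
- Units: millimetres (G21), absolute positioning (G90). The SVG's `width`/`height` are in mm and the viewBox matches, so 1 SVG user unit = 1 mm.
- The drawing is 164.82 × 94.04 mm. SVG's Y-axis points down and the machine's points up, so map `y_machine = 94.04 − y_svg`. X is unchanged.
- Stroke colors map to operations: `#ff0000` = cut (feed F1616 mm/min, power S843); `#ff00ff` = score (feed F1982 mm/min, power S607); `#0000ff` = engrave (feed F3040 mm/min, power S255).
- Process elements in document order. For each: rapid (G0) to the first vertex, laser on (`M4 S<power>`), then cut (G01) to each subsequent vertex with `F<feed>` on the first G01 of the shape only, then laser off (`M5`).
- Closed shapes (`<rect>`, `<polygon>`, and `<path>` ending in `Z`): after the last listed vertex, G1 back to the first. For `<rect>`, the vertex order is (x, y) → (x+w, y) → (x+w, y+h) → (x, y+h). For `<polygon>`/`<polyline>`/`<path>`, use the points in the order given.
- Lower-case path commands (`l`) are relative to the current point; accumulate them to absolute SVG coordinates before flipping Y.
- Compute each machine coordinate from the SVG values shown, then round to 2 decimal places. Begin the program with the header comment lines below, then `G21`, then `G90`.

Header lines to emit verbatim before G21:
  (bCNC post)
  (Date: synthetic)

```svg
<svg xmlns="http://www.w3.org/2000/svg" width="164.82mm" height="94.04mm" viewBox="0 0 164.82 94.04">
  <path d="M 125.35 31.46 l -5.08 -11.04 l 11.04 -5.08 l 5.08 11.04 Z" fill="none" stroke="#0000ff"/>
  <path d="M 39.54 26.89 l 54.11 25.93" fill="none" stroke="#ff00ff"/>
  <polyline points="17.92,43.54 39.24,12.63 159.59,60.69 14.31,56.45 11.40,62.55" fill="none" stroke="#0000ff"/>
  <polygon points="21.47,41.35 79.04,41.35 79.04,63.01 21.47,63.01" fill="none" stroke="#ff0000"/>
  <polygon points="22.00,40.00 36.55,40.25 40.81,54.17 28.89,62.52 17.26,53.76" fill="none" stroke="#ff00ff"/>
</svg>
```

viewBox `0 0 164.82 94.04` with mm width/height → 1 unit = 1 mm. Flip: y_m = 94.04 − y_svg.

**Shape 1** — `<path>` regular polygon, stroke `#0000ff` → engrave (S255, F3040). Machine vertices: (125.35,62.58) → (120.27,73.62) → (131.31,78.70) → (136.39,67.66) → (125.35,62.58). Closed: final G1 returns to the first vertex.

**Shape 2** — `<path>` line segment, stroke `#ff00ff` → score (S607, F1982). Machine vertices: (39.54,67.15) → (93.65,41.22). Open path.

**Shape 3** — `<polyline>` open polyline, stroke `#0000ff` → engrave (S255, F3040). Machine vertices: (17.92,50.50) → (39.24,81.41) → (159.59,33.35) → (14.31,37.59) → (11.40,31.49). Open path.

**Shape 4** — `<polygon>` rectangle, stroke `#ff0000` → cut (S843, F1616). Machine vertices: (21.47,52.69) → (79.04,52.69) → (79.04,31.03) → (21.47,31.03) → (21.47,52.69). Closed: final G1 returns to the first vertex.

**Shape 5** — `<polygon>` regular polygon, stroke `#ff00ff` → score (S607, F1982). Machine vertices: (22.00,54.04) → (36.55,53.79) → (40.81,39.87) → (28.89,31.52) → (17.26,40.28) → (22.00,54.04). Closed: final G1 returns to the first vertex.

(bCNC post)
(Date: synthetic)
G21
G90
G0 X125.35 Y62.58
M4 S255
G01 X120.27 Y73.62 F3040
G01 X131.31 Y78.70
G01 X136.39 Y67.66
G01 X125.35 Y62.58
M5
G0 X39.54 Y67.15
M4 S607
G01 X93.65 Y41.22 F1982
M5
G0 X17.92 Y50.50
M4 S255
G01 X39.24 Y81.41 F3040
G01 X159.59 Y33.35
G01 X14.31 Y37.59
G01 X11.40 Y31.49
M5
G0 X21.47 Y52.69
M4 S843
G01 X79.04 Y52.69 F1616
G01 X79.04 Y31.03
G01 X21.47 Y31.03
G01 X21.47 Y52.69
M5
G0 X22.00 Y54.04
M4 S607
G01 X36.55 Y53.79 F1982
G01 X40.81 Y39.87
G01 X28.89 Y31.52
G01 X17.26 Y40.28
G01 X22.00 Y54.04
M5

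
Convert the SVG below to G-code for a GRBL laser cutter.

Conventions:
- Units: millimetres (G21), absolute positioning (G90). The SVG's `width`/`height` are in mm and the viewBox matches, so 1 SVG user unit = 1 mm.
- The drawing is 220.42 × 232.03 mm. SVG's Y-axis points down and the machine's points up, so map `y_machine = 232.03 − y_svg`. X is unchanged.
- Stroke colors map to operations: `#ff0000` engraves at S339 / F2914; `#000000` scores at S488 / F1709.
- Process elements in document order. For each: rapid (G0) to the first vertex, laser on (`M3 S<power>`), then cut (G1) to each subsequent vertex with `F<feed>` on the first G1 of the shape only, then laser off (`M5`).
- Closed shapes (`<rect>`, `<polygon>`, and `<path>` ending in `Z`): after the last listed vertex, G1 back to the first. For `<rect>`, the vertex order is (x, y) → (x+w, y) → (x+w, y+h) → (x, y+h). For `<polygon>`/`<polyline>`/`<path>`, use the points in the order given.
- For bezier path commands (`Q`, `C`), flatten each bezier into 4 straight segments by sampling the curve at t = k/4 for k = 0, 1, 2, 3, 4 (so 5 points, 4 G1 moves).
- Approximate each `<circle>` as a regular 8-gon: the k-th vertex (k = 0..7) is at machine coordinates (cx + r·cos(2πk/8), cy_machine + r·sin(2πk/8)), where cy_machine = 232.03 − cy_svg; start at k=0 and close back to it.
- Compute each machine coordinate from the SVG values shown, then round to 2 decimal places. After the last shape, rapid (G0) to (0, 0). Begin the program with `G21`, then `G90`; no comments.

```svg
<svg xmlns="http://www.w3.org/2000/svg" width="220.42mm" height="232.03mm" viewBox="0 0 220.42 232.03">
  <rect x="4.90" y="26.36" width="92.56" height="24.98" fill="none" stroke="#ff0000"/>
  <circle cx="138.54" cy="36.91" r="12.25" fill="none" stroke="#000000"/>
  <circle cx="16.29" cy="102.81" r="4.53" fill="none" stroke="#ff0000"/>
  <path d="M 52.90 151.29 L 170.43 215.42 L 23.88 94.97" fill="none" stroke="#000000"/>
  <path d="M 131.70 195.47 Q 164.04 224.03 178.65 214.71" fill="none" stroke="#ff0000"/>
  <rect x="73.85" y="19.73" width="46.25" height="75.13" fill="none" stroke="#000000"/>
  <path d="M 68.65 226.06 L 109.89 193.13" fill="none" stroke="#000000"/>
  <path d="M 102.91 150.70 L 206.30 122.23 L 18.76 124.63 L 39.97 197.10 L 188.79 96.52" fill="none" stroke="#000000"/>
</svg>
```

G21
G90
G0 X4.90 Y205.67
M3 S339
G1 X97.46 Y205.67 F2914
G1 X97.46 Y180.69
G1 X4.90 Y180.69
G1 X4.90 Y205.67
M5
G0 X150.79 Y195.12
M3 S488
G1 X147.20 Y203.78 F1709
G1 X138.54 Y207.37
G1 X129.88 Y203.78
G1 X126.29 Y195.12
G1 X129.88 Y186.46
G1 X138.54 Y182.87
G1 X147.20 Y186.46
G1 X150.79 Y195.12
M5
G0 X20.82 Y129.22
M3 S339
G1 X19.49 Y132.42 F2914
G1 X16.29 Y133.75
G1 X13.09 Y132.42
G1 X11.76 Y129.22
G1 X13.09 Y126.02
G1 X16.29 Y124.69
G1 X19.49 Y126.02
G1 X20.82 Y129.22
M5
G0 X52.90 Y80.74
M3 S488
G1 X170.43 Y16.61 F1709
G1 X23.88 Y137.06
M5
G0 X131.70 Y36.56
M3 S339
G1 X146.76 Y24.65 F2914
G1 X159.61 Y17.47
G1 X170.24 Y15.03
G1 X178.65 Y17.32
M5
G0 X73.85 Y212.30
M3 S488
G1 X120.10 Y212.30 F1709
G1 X120.10 Y137.17
G1 X73.85 Y137.17
G1 X73.85 Y212.30
M5
G0 X68.65 Y5.97
M3 S488
G1 X109.89 Y38.90 F1709
M5
G0 X102.91 Y81.33
M3 S488
G1 X206.30 Y109.80 F1709
G1 X18.76 Y107.40
G1 X39.97 Y34.93
G1 X188.79 Y135.51
M5
G0 X0.00 Y0.00

Since the viewBox matches the mm dimensions, user units are millimetres directly. The only transform is the Y-flip y_m = 232.03 − y_svg.

Shape 1 is a rectangle drawn with `<rect>`. Its stroke #ff0000 means engrave at S339, F2914. After flipping Y the toolpath is (4.90,205.67) → (97.46,205.67) → (97.46,180.69) → (4.90,180.69) → (4.90,205.67), returning to the start.

Shape 2 is a circle drawn with `<circle>`. Its stroke #000000 means score at S488, F1709. After flipping Y the toolpath is (150.79,195.12) → (147.20,203.78) → (138.54,207.37) → (129.88,203.78) → (126.29,195.12) → (129.88,186.46) → (138.54,182.87) → (147.20,186.46) → (150.79,195.12), returning to the start.

Shape 3 is a circle drawn with `<circle>`. Its stroke #ff0000 means engrave at S339, F2914. After flipping Y the toolpath is (20.82,129.22) → (19.49,132.42) → (16.29,133.75) → (13.09,132.42) → (11.76,129.22) → (13.09,126.02) → (16.29,124.69) → (19.49,126.02) → (20.82,129.22), returning to the start.

Shape 4 is a open polyline drawn with `<path>`. Its stroke #000000 means score at S488, F1709. After flipping Y the toolpath is (52.90,80.74) → (170.43,16.61) → (23.88,137.06).

Shape 5 is a quadratic bezier drawn with `<path>`. Its stroke #ff0000 means engrave at S339, F2914. After flipping Y the toolpath is (131.70,36.56) → (146.76,24.65) → (159.61,17.47) → (170.24,15.03) → (178.65,17.32).

Shape 6 is a rectangle drawn with `<rect>`. Its stroke #000000 means score at S488, F1709. After flipping Y the toolpath is (73.85,212.30) → (120.10,212.30) → (120.10,137.17) → (73.85,137.17) → (73.85,212.30), returning to the start.

Shape 7 is a line segment drawn with `<path>`. Its stroke #000000 means score at S488, F1709. After flipping Y the toolpath is (68.65,5.97) → (109.89,38.90).

Shape 8 is a open polyline drawn with `<path>`. Its stroke #000000 means score at S488, F1709. After flipping Y the toolpath is (102.91,81.33) → (206.30,109.80) → (18.76,107.40) → (39.97,34.93) → (188.79,135.51).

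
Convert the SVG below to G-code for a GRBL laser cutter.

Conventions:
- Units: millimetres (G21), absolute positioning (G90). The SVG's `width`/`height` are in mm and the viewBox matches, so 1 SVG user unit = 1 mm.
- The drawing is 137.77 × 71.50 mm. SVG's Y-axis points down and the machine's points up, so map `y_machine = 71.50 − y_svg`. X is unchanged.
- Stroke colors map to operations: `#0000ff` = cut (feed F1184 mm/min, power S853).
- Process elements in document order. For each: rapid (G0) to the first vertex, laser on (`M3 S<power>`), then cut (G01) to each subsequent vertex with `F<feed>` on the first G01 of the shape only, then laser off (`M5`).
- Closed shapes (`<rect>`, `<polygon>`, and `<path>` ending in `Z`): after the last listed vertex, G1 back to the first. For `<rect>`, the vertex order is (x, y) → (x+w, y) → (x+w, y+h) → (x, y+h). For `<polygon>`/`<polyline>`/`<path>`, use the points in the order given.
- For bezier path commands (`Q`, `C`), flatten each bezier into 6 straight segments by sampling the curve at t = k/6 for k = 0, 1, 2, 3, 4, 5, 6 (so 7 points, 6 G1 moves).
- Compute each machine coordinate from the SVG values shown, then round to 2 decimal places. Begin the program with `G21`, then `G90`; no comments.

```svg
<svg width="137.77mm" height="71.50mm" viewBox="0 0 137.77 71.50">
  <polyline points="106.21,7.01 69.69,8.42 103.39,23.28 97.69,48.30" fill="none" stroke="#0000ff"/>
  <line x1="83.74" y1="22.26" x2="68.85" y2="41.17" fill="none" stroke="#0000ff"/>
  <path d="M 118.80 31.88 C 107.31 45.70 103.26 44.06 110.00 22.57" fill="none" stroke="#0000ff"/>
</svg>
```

G21
G90
G0 X106.21 Y64.49
M3 S853
G01 X69.69 Y63.08 F1184
G01 X103.39 Y48.22
G01 X97.69 Y23.20
M5
G0 X83.74 Y49.24
M3 S853
G01 X68.85 Y30.33 F1184
M5
G0 X118.80 Y39.62
M3 S853
G01 X113.69 Y34.02 F1184
G01 X109.91 Y31.12
G01 X107.56 Y31.03
G01 X106.73 Y33.89
G01 X107.51 Y39.82
G01 X110.00 Y48.93
M5

1 u = 1 mm; y_m = 71.50 − y.

[1] `<polyline>` open polyline, #0000ff→cut S853 F1184: (106.21,64.49) → (69.69,63.08) → (103.39,48.22) → (97.69,23.20)

[2] `<line>` line segment, #0000ff→cut S853 F1184: (83.74,49.24) → (68.85,30.33)

[3] `<path>` cubic bezier, #0000ff→cut S853 F1184: (118.80,39.62) → (113.69,34.02) → (109.91,31.12) → (107.56,31.03) → (106.73,33.89) → (107.51,39.82) → (110.00,48.93)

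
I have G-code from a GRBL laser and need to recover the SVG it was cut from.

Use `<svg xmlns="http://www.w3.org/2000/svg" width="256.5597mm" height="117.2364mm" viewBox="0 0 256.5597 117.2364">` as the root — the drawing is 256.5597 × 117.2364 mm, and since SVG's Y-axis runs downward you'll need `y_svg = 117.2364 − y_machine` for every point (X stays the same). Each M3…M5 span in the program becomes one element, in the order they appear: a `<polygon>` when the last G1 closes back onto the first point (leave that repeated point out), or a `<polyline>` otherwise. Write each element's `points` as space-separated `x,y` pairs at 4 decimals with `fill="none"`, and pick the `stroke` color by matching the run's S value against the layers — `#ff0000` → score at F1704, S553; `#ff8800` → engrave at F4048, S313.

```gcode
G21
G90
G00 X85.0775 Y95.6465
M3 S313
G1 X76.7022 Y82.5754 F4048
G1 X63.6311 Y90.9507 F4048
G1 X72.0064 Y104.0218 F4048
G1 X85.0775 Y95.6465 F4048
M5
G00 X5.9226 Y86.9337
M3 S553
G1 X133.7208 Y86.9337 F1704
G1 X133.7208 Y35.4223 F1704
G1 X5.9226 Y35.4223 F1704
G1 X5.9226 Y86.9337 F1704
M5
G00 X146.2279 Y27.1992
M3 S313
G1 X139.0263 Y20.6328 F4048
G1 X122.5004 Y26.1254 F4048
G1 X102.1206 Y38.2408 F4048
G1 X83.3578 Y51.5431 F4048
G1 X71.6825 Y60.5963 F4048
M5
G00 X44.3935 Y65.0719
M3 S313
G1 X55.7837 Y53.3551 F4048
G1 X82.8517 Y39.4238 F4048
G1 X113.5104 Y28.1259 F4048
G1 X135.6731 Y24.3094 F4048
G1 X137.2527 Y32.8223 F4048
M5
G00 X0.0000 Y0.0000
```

<svg xmlns="http://www.w3.org/2000/svg" width="256.5597mm" height="117.2364mm" viewBox="0 0 256.5597 117.2364">
  <polygon points="85.0775,21.5899 76.7022,34.6610 63.6311,26.2857 72.0064,13.2146" fill="none" stroke="#ff8800"/>
  <polygon points="5.9226,30.3027 133.7208,30.3027 133.7208,81.8141 5.9226,81.8141" fill="none" stroke="#ff0000"/>
  <polyline points="146.2279,90.0372 139.0263,96.6036 122.5004,91.1110 102.1206,78.9956 83.3578,65.6933 71.6825,56.6401" fill="none" stroke="#ff8800"/>
  <polyline points="44.3935,52.1645 55.7837,63.8813 82.8517,77.8126 113.5104,89.1105 135.6731,92.9270 137.2527,84.4141" fill="none" stroke="#ff8800"/>
</svg>

y_svg = 117.2364 − y_m.

[1] S313→`#ff8800` (engrave); closed run; points: 85.0775,21.5899 76.7022,34.6610 63.6311,26.2857 72.0064,13.2146

[2] S553→`#ff0000` (score); closed run; points: 5.9226,30.3027 133.7208,30.3027 133.7208,81.8141 5.9226,81.8141

[3] S313→`#ff8800` (engrave); open run; points: 146.2279,90.0372 139.0263,96.6036 122.5004,91.1110 102.1206,78.9956 83.3578,65.6933 71.6825,56.6401

[4] S313→`#ff8800` (engrave); open run; points: 44.3935,52.1645 55.7837,63.8813 82.8517,77.8126 113.5104,89.1105 135.6731,92.9270 137.2527,84.4141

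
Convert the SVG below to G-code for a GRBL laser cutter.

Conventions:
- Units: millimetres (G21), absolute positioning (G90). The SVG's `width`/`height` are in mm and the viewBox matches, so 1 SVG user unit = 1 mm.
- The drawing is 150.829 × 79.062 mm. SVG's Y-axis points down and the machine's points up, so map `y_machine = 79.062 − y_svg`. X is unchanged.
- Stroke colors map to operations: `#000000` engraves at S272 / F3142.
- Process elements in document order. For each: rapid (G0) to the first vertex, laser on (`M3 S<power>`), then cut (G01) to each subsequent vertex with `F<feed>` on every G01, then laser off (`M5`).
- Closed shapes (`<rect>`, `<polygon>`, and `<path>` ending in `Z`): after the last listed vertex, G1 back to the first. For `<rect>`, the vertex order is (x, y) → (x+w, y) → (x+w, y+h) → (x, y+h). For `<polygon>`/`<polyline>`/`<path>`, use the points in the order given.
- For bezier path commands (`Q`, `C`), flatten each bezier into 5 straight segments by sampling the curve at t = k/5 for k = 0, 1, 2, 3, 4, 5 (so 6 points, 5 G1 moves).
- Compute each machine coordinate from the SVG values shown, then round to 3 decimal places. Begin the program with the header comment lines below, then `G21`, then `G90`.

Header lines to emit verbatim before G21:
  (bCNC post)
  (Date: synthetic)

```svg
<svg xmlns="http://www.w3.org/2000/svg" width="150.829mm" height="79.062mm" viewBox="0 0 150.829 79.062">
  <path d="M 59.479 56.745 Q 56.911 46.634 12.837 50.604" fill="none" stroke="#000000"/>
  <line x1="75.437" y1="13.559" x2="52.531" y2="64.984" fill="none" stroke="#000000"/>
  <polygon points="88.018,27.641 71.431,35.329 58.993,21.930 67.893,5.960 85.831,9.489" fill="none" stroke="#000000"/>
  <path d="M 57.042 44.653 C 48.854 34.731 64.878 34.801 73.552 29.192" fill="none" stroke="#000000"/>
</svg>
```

(bCNC post)
(Date: synthetic)
G21
G90
G0 X59.479 Y22.317
M3 S272
G01 X56.792 Y25.798 F3142
G01 X50.784 Y28.153 F3142
G01 X41.455 Y29.381 F3142
G01 X28.806 Y29.483 F3142
G01 X12.837 Y28.458 F3142
M5
G0 X75.437 Y65.503
M3 S272
G01 X52.531 Y14.078 F3142
M5
G0 X88.018 Y51.421
M3 S272
G01 X71.431 Y43.733 F3142
G01 X58.993 Y57.132 F3142
G01 X67.893 Y73.102 F3142
G01 X85.831 Y69.573 F3142
G01 X88.018 Y51.421 F3142
M5
G0 X57.042 Y34.409
M3 S272
G01 X54.782 Y39.289 F3142
G01 X56.818 Y42.522 F3142
G01 X61.635 Y44.862 F3142
G01 X67.718 Y47.061 F3142
G01 X73.552 Y49.870 F3142
M5

viewBox `0 0 150.829 79.062` with mm width/height → 1 unit = 1 mm. Flip: y_m = 79.062 − y_svg.

**Shape 1** — `<path>` quadratic bezier, stroke `#000000` → engrave (S272, F3142). Control points (SVG): P0=(59.479,56.745), P1=(56.911,46.634), P2=(12.837,50.604); sampled at t=k/5. Machine vertices: (59.479,22.317) → (56.792,25.798) → (50.784,28.153) → (41.455,29.381) → (28.806,29.483) → (12.837,28.458). Open path.

**Shape 2** — `<line>` line segment, stroke `#000000` → engrave (S272, F3142). Machine vertices: (75.437,65.503) → (52.531,14.078). Open path.

**Shape 3** — `<polygon>` regular polygon, stroke `#000000` → engrave (S272, F3142). Machine vertices: (88.018,51.421) → (71.431,43.733) → (58.993,57.132) → (67.893,73.102) → (85.831,69.573) → (88.018,51.421). Closed: final G1 returns to the first vertex.

**Shape 4** — `<path>` cubic bezier, stroke `#000000` → engrave (S272, F3142). Control points (SVG): P0=(57.042,44.653), P1=(48.854,34.731), P2=(64.878,34.801), P3=(73.552,29.192); sampled at t=k/5. Machine vertices: (57.042,34.409) → (54.782,39.289) → (56.818,42.522) → (61.635,44.862) → (67.718,47.061) → (73.552,49.870). Open path.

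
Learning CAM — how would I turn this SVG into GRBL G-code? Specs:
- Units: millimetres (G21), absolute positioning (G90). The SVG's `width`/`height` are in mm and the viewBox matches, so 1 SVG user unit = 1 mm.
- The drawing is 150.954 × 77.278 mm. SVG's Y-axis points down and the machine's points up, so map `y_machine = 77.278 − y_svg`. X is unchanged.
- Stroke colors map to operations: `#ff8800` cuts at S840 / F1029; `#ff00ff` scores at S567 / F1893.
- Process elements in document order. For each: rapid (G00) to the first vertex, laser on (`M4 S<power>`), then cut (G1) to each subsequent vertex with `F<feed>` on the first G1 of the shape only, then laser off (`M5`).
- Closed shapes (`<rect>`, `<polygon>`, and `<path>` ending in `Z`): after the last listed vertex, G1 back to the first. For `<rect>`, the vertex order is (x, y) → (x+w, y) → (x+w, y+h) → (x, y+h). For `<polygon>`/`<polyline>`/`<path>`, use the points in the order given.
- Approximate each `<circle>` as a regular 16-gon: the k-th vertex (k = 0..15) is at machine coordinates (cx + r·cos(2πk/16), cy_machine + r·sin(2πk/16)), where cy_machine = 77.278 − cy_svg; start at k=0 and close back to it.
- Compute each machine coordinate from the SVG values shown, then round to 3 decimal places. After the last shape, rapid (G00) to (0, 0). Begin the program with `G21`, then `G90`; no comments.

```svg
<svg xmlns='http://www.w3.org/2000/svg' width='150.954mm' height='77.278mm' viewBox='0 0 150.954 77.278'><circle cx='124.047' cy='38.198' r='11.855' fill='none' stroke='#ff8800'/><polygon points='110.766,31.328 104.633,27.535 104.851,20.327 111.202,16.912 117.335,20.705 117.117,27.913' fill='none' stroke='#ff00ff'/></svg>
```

Since the viewBox matches the mm dimensions, user units are millimetres directly. The only transform is the Y-flip y_m = 77.278 − y_svg.

Shape 1 is a circle drawn with `<circle>`. Its stroke #ff8800 means cut at S840, F1029. After flipping Y the toolpath is (135.902,39.080) → (135.000,43.617) → (132.430,47.463) → (128.584,50.033) → (124.047,50.935) → (119.510,50.033) → (115.664,47.463) → (113.094,43.617) → (112.192,39.080) → (113.094,34.543) → (115.664,30.697) → (119.510,28.127) → (124.047,27.225) → (128.584,28.127) → (132.430,30.697) → (135.000,34.543) → (135.902,39.080), returning to the start.

Shape 2 is a regular polygon drawn with `<polygon>`. Its stroke #ff00ff means score at S567, F1893. After flipping Y the toolpath is (110.766,45.950) → (104.633,49.743) → (104.851,56.951) → (111.202,60.366) → (117.335,56.573) → (117.117,49.365) → (110.766,45.950), returning to the start.

G21
G90
G00 X135.902 Y39.080
M4 S840
G1 X135.000 Y43.617 F1029
G1 X132.430 Y47.463
G1 X128.584 Y50.033
G1 X124.047 Y50.935
G1 X119.510 Y50.033
G1 X115.664 Y47.463
G1 X113.094 Y43.617
G1 X112.192 Y39.080
G1 X113.094 Y34.543
G1 X115.664 Y30.697
G1 X119.510 Y28.127
G1 X124.047 Y27.225
G1 X128.584 Y28.127
G1 X132.430 Y30.697
G1 X135.000 Y34.543
G1 X135.902 Y39.080
M5
G00 X110.766 Y45.950
M4 S567
G1 X104.633 Y49.743 F1893
G1 X104.851 Y56.951
G1 X111.202 Y60.366
G1 X117.335 Y56.573
G1 X117.117 Y49.365
G1 X110.766 Y45.950
M5
G00 X0.000 Y0.000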